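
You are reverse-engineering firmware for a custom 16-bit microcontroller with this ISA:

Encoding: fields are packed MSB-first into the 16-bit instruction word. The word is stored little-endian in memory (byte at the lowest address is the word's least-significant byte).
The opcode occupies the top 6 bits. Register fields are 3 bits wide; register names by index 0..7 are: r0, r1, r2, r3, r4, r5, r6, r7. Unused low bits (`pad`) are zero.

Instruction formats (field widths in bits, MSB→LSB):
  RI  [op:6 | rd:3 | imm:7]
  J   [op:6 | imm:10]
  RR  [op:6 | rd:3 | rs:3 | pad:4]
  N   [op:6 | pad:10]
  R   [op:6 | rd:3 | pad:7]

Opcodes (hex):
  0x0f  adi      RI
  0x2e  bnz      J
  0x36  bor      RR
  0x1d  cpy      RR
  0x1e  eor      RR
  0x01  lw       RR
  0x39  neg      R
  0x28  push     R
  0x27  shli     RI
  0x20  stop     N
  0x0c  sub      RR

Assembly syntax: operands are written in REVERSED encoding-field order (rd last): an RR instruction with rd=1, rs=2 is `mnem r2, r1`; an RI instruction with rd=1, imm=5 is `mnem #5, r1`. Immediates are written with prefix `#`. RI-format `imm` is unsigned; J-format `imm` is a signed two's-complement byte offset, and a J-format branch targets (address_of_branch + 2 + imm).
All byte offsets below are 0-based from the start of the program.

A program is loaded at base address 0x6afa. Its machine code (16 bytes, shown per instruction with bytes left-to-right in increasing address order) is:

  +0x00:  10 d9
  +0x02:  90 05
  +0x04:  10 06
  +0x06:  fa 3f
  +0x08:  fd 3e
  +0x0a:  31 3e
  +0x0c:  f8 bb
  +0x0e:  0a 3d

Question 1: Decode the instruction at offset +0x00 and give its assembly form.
bor r1, r2

[00] 10 d9 → 0xd910
  opcode bits[15:10]=0x36: bor/RR
  [9:7] rd=2 = r2
  [6:4] rs=1 = r1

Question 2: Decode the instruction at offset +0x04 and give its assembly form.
[04] 10 06 → 0x0610
  op=0x0610>>10=0x1 ⇒ lw (RR)
  rd: (w>>7)&0x7=0x4 → r4
  rs: (w>>4)&0x7=0x1 → r1

lw r1, r4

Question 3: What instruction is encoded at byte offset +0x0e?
+0x0e: 0a 3d ⇒ word 0x3d0a (little)
  top 6b → 0xf → adi [RI]
  rd@[9:7]=0x2 ⇒ r2
  imm@[6:0]=0xa ⇒ #10

adi #10, r2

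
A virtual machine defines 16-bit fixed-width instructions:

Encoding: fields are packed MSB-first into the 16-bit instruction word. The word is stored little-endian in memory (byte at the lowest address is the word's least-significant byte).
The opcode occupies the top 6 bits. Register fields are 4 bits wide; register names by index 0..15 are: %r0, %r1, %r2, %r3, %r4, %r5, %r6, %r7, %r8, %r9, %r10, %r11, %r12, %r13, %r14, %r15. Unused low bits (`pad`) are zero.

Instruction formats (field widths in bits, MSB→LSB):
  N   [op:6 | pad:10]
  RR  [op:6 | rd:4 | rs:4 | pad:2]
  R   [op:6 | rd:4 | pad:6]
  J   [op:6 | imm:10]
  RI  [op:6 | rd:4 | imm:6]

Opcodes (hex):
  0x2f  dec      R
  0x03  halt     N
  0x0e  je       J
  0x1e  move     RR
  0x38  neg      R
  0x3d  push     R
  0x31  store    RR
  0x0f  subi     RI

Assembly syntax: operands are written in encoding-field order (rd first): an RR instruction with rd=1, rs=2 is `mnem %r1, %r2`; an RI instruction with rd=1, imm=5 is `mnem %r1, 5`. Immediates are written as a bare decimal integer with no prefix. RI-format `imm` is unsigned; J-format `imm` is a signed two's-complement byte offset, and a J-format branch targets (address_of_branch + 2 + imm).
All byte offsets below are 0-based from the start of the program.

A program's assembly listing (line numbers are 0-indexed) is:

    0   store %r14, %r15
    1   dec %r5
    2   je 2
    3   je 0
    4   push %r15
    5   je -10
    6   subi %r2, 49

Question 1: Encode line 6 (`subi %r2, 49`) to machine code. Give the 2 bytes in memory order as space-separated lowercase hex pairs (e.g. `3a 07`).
b1 3c

6. subi fields op=0xf:6|rd=2:4|imm=49:6 → word 3cb1h → b1 3c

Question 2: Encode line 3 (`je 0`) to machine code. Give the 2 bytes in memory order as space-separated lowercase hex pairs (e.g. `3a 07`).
00 38

L3: je op=0xe:6|imm=0:10 ⇒ 0x3800 ⇒ little 00 38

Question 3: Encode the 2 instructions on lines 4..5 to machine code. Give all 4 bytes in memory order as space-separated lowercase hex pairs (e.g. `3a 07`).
c0 f7 f6 3b

line 4 (push): pack op=0x3d:6|rd=15:4|pad=0:6 = 0xf7c0; little→ c0 f7
line 5 (je): pack op=0xe:6|imm=-10:10 = 0x3bf6; little→ f6 3b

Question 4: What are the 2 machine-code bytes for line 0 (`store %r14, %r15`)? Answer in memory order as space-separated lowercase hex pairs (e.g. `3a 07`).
bc c7

L0: store op=0x31:6|rd=14:4|rs=15:4|pad=0:2 ⇒ 0xc7bc ⇒ little bc c7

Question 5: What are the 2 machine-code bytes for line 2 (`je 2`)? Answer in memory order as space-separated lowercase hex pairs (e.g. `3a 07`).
02 38

line 2 (je): pack op=0xe:6|imm=2:10 = 0x3802; little→ 02 38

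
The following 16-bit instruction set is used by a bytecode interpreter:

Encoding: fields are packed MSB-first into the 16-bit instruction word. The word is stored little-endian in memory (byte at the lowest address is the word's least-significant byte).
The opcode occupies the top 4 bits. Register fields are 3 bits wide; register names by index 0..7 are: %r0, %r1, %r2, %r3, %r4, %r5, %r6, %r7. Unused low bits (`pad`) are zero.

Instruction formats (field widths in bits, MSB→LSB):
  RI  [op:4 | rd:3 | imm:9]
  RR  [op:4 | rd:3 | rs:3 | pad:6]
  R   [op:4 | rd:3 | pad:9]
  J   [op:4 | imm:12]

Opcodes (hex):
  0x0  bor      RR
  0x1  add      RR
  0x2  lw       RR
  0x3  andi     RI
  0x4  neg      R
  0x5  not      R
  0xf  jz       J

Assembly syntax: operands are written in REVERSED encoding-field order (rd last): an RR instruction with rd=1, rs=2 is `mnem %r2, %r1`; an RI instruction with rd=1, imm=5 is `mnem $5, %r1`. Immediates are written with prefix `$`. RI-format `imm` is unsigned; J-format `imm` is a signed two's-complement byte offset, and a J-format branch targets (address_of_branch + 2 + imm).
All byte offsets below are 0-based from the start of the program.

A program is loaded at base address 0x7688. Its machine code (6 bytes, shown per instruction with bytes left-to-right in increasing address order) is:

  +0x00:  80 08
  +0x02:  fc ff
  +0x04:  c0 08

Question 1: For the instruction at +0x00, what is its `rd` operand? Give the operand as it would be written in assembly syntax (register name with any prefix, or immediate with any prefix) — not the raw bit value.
[00] 80 08 → 0x0880
  opcode bits[15:12]=0x0: bor/RR
  rd@[11:9]=0x4 ⇒ %r4
  rs@[8:6]=0x2 ⇒ %r2

%r4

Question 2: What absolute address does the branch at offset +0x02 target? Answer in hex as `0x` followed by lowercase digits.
0x7688

@+02  little-endian(fc ff) = 0xfffc
  op=0xfffc>>12=0xf ⇒ jz (J)
  imm: (w>>0)&0xfff=0xffc (s12→-4) → $-4
  target = base 0x7688 + off 0x02 + 2 + imm -4 = 0x7688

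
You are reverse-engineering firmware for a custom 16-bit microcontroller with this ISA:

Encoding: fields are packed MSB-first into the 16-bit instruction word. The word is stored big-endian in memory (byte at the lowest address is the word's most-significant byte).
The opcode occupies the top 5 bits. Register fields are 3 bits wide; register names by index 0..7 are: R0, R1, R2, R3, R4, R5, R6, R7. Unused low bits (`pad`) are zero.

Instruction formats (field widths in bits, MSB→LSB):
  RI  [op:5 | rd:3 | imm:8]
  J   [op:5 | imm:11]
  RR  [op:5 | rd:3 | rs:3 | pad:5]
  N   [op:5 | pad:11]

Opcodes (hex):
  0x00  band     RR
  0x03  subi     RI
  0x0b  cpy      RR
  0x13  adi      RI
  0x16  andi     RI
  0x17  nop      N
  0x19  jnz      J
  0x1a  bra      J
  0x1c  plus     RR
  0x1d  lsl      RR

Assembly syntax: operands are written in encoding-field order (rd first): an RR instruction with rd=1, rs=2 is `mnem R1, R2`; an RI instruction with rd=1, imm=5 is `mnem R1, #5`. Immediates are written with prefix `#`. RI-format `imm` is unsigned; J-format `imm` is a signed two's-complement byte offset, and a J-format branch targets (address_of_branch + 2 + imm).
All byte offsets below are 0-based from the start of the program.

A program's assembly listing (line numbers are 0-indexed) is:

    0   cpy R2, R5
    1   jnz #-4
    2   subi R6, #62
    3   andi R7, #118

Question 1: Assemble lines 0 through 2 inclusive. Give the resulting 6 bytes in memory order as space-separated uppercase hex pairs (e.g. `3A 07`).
5A A0 CF FC 1E 3E

line 0 (cpy): pack op=0xb:5|rd=2:3|rs=5:3|pad=0:5 = 0x5aa0; big→ 5a a0
line 1 (jnz): pack op=0x19:5|imm=-4:11 = 0xcffc; big→ cf fc
line 2 (subi): pack op=0x3:5|rd=6:3|imm=62:8 = 0x1e3e; big→ 1e 3e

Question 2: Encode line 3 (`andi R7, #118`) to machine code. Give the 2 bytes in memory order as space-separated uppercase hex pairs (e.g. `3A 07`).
line 3 (andi): pack op=0x16:5|rd=7:3|imm=118:8 = 0xb776; big→ b7 76

B7 76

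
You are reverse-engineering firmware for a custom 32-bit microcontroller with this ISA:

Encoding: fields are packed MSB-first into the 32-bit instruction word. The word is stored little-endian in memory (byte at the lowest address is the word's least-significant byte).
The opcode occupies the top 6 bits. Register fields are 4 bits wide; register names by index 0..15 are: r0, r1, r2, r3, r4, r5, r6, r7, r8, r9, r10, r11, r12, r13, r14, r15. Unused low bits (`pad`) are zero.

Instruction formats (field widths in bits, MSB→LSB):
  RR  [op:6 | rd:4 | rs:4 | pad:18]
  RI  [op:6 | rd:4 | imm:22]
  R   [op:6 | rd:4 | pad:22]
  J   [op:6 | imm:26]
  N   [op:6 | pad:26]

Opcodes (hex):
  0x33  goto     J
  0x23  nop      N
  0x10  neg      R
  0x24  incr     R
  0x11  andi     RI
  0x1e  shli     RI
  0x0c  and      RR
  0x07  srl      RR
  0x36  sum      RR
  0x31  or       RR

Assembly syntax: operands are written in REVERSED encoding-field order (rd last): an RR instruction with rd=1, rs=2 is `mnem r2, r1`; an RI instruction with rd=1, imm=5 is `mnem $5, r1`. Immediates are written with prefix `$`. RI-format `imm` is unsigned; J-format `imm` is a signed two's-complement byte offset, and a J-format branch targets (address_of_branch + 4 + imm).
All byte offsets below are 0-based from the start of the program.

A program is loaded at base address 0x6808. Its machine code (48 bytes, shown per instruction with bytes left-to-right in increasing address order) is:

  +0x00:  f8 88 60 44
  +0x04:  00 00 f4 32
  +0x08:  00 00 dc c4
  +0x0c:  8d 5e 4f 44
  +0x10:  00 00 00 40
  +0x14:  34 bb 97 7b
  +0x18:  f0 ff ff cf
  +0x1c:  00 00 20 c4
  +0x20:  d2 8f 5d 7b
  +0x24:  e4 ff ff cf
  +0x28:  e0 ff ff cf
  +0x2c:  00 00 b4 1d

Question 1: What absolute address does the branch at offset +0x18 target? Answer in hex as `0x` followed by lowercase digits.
@+18  little-endian(f0 ff ff cf) = 0xcffffff0
  op=0xcffffff0>>26=0x33 ⇒ goto (J)
  [25:0] imm=67108848 (s26→-16) = $-16
  target = base 0x6808 + off 0x18 + 4 + imm -16 = 0x6814

0x6814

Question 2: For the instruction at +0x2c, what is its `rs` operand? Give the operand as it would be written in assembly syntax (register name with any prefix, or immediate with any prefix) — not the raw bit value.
r13

@+2c  little-endian(00 00 b4 1d) = 0x1db40000
  opcode bits[31:26]=0x7: srl/RR
  rd: (w>>22)&0xf=0x6 → r6
  rs: (w>>18)&0xf=0xd → r13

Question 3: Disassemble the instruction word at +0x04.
off 0x04: read 00 00 f4 32 as little → 0x32f40000
  top 6b → 0xc → and [RR]
  [25:22] rd=11 = r11
  [21:18] rs=13 = r13

and r13, r11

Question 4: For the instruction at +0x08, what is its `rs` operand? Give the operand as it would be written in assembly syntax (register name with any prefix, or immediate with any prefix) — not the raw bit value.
r7

off 0x08: read 00 00 dc c4 as little → 0xc4dc0000
  opcode bits[31:26]=0x31: or/RR
  rd@[25:22]=0x3 ⇒ r3
  rs@[21:18]=0x7 ⇒ r7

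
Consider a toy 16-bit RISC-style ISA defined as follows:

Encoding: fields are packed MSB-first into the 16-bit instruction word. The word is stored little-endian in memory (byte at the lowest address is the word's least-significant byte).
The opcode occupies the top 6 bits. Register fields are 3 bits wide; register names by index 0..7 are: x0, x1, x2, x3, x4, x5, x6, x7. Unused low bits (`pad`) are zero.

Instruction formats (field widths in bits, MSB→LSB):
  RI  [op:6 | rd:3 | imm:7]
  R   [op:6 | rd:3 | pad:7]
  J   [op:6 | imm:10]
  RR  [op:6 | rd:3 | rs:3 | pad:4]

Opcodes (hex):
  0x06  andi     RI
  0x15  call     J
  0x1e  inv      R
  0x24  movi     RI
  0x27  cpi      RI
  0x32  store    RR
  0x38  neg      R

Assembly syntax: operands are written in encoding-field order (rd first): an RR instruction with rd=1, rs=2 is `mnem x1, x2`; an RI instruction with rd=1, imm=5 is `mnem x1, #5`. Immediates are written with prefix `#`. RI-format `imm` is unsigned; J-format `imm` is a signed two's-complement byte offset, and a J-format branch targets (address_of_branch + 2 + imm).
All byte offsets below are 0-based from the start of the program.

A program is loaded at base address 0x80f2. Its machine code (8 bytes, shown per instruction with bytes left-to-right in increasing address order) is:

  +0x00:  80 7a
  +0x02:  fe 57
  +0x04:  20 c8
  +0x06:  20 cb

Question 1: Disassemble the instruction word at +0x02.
call #-2

@+02  little-endian(fe 57) = 0x57fe
  opcode bits[15:10]=0x15: call/J
  imm@[9:0]=0x3fe (s10→-2) ⇒ #-2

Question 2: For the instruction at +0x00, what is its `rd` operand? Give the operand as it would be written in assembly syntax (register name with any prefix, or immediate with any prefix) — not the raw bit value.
x5

@+00  little-endian(80 7a) = 0x7a80
  top 6b → 0x1e → inv [R]
  rd@[9:7]=0x5 ⇒ x5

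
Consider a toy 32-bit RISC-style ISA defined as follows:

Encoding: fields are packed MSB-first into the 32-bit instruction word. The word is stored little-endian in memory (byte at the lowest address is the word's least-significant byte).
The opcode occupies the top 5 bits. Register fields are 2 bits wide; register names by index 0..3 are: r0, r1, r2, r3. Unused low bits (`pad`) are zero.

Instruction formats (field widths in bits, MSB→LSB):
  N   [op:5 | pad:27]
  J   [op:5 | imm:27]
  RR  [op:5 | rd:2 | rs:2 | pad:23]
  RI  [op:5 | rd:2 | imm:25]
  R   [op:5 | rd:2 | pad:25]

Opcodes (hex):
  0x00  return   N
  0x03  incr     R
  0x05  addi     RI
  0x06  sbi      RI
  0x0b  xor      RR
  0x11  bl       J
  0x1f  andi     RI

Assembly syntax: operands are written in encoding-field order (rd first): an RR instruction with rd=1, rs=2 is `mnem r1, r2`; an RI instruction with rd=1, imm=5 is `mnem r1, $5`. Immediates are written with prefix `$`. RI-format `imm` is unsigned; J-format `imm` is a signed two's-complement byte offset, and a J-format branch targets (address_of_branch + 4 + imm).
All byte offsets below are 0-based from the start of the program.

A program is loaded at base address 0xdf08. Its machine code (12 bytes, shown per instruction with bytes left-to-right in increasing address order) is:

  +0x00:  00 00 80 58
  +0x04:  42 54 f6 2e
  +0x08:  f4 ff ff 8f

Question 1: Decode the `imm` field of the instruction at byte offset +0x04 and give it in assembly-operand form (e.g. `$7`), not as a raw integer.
+0x04: 42 54 f6 2e ⇒ word 0x2ef65442 (little)
  op=0x2ef65442>>27=0x5 ⇒ addi (RI)
  rd@[26:25]=0x3 ⇒ r3
  imm@[24:0]=0xf65442 ⇒ $16143426

$16143426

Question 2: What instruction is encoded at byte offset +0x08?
off 0x08: read f4 ff ff 8f as little → 0x8ffffff4
  top 5b → 0x11 → bl [J]
  imm@[26:0]=0x7fffff4 (s27→-12) ⇒ $-12

bl $-12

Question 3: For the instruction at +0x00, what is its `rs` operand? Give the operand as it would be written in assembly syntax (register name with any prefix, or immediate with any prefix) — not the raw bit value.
+0x00: 00 00 80 58 ⇒ word 0x58800000 (little)
  op=0x58800000>>27=0xb ⇒ xor (RR)
  rd@[26:25]=0x0 ⇒ r0
  rs@[24:23]=0x1 ⇒ r1

r1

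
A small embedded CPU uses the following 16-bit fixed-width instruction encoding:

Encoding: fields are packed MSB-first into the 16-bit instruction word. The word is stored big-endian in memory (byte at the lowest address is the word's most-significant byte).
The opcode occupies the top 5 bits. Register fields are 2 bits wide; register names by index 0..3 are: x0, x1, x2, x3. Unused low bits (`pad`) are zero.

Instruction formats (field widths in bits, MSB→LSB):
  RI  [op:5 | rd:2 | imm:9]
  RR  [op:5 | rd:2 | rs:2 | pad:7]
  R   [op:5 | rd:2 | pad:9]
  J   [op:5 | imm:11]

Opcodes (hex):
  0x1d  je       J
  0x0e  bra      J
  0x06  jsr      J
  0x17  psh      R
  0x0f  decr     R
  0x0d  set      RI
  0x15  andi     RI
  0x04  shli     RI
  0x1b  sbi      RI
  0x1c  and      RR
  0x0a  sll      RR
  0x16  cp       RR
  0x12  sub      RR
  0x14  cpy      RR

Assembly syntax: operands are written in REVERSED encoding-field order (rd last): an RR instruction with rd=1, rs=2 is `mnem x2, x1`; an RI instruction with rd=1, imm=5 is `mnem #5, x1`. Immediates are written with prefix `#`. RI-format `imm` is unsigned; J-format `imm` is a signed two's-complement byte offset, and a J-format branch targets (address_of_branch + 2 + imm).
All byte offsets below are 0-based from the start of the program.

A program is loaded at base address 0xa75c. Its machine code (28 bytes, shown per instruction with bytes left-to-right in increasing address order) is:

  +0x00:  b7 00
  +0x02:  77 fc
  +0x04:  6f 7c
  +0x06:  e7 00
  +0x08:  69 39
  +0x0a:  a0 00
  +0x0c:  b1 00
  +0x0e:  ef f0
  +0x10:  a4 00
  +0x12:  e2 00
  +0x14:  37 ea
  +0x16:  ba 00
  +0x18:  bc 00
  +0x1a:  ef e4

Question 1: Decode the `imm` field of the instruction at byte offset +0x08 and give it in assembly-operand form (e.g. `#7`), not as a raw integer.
#313

+0x08: 69 39 ⇒ word 0x6939 (big)
  opcode bits[15:11]=0xd: set/RI
  rd@[10:9]=0x0 ⇒ x0
  imm@[8:0]=0x139 ⇒ #313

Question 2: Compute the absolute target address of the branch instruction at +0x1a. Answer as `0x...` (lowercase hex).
0xa75c

[1a] ef e4 → 0xefe4
  opcode bits[15:11]=0x1d: je/J
  [10:0] imm=2020 (s11→-28) = #-28
  target = base 0xa75c + off 0x1a + 2 + imm -28 = 0xa75c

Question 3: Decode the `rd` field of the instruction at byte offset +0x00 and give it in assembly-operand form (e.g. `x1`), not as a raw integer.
x3

+0x00: b7 00 ⇒ word 0xb700 (big)
  op=0xb700>>11=0x16 ⇒ cp (RR)
  rd@[10:9]=0x3 ⇒ x3
  rs@[8:7]=0x2 ⇒ x2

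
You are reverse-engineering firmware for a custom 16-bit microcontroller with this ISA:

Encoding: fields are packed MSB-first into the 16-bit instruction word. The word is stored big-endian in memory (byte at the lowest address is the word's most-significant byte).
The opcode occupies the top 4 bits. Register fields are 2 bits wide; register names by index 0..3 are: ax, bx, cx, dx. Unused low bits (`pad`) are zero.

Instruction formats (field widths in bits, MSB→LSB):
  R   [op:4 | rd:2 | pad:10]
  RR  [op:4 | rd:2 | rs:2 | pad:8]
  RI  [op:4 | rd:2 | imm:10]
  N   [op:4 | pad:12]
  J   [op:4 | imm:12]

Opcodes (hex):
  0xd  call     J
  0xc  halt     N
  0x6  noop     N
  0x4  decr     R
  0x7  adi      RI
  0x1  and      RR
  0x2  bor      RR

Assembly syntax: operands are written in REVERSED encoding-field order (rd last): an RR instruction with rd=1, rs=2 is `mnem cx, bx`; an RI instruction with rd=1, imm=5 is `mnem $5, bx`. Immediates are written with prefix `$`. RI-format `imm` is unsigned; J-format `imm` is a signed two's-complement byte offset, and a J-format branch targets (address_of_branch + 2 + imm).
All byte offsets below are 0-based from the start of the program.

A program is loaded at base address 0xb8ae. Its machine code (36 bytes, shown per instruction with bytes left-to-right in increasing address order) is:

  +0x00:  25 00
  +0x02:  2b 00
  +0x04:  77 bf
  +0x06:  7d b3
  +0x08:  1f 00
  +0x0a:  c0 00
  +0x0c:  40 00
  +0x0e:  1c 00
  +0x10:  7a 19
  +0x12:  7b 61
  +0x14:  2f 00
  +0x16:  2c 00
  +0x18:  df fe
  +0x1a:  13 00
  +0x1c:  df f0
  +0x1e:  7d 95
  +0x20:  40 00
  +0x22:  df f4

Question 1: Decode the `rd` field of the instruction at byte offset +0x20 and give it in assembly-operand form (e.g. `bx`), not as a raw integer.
+0x20: 40 00 ⇒ word 0x4000 (big)
  opcode bits[15:12]=0x4: decr/R
  rd@[11:10]=0x0 ⇒ ax

ax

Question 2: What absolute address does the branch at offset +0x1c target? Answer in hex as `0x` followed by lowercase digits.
0xb8bc

off 0x1c: read df f0 as big → 0xdff0
  op=0xdff0>>12=0xd ⇒ call (J)
  imm@[11:0]=0xff0 (s12→-16) ⇒ $-16
  target = base 0xb8ae + off 0x1c + 2 + imm -16 = 0xb8bc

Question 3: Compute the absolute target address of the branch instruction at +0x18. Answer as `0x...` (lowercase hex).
0xb8c6

@+18  big-endian(df fe) = 0xdffe
  opcode bits[15:12]=0xd: call/J
  [11:0] imm=4094 (s12→-2) = $-2
  target = base 0xb8ae + off 0x18 + 2 + imm -2 = 0xb8c6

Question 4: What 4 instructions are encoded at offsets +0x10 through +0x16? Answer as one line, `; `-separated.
@+10  big-endian(7a 19) = 0x7a19
  opcode bits[15:12]=0x7: adi/RI
  [11:10] rd=2 = cx
  [9:0] imm=537 = $537
@+12  big-endian(7b 61) = 0x7b61
  opcode bits[15:12]=0x7: adi/RI
  [11:10] rd=2 = cx
  [9:0] imm=865 = $865
@+14  big-endian(2f 00) = 0x2f00
  opcode bits[15:12]=0x2: bor/RR
  [11:10] rd=3 = dx
  [9:8] rs=3 = dx
@+16  big-endian(2c 00) = 0x2c00
  opcode bits[15:12]=0x2: bor/RR
  [11:10] rd=3 = dx
  [9:8] rs=0 = ax

adi $537, cx; adi $865, cx; bor dx, dx; bor ax, dx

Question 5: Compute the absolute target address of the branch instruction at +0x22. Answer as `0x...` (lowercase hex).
off 0x22: read df f4 as big → 0xdff4
  opcode bits[15:12]=0xd: call/J
  [11:0] imm=4084 (s12→-12) = $-12
  target = base 0xb8ae + off 0x22 + 2 + imm -12 = 0xb8c6

0xb8c6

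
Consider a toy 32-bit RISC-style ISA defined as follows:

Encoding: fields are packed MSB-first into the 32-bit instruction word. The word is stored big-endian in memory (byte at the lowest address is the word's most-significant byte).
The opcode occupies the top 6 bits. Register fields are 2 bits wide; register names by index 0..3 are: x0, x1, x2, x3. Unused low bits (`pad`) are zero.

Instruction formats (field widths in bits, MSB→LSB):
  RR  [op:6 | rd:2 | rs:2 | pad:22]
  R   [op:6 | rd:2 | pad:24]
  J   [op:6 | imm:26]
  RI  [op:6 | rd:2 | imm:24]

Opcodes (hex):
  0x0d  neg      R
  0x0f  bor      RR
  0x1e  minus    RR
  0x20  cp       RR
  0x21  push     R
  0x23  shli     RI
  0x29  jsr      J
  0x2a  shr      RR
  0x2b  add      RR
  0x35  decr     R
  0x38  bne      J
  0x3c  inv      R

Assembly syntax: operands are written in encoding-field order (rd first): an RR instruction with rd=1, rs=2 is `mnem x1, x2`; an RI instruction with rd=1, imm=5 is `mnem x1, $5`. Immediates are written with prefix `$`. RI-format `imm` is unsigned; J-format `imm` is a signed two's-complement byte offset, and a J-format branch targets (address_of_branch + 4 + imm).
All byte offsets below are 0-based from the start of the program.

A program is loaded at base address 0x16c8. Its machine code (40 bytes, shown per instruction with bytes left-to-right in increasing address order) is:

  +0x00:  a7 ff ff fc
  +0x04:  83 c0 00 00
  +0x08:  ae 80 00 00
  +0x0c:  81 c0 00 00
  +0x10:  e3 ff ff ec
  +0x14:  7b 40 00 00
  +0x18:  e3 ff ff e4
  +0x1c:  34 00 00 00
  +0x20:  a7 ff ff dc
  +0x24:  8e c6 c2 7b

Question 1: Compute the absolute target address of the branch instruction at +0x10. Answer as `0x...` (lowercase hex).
@+10  big-endian(e3 ff ff ec) = 0xe3ffffec
  op=0xe3ffffec>>26=0x38 ⇒ bne (J)
  [25:0] imm=67108844 (s26→-20) = $-20
  target = base 0x16c8 + off 0x10 + 4 + imm -20 = 0x16c8

0x16c8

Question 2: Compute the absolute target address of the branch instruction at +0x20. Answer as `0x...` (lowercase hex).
[20] a7 ff ff dc → 0xa7ffffdc
  op=0xa7ffffdc>>26=0x29 ⇒ jsr (J)
  imm@[25:0]=0x3ffffdc (s26→-36) ⇒ $-36
  target = base 0x16c8 + off 0x20 + 4 + imm -36 = 0x16c8

0x16c8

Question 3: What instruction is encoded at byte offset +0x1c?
neg x0

@+1c  big-endian(34 00 00 00) = 0x34000000
  op=0x34000000>>26=0xd ⇒ neg (R)
  [25:24] rd=0 = x0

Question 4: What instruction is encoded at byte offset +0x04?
cp x3, x3

+0x04: 83 c0 00 00 ⇒ word 0x83c00000 (big)
  top 6b → 0x20 → cp [RR]
  rd: (w>>24)&0x3=0x3 → x3
  rs: (w>>22)&0x3=0x3 → x3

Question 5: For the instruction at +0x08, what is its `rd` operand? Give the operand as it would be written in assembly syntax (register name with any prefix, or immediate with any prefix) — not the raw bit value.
x2

[08] ae 80 00 00 → 0xae800000
  opcode bits[31:26]=0x2b: add/RR
  rd: (w>>24)&0x3=0x2 → x2
  rs: (w>>22)&0x3=0x2 → x2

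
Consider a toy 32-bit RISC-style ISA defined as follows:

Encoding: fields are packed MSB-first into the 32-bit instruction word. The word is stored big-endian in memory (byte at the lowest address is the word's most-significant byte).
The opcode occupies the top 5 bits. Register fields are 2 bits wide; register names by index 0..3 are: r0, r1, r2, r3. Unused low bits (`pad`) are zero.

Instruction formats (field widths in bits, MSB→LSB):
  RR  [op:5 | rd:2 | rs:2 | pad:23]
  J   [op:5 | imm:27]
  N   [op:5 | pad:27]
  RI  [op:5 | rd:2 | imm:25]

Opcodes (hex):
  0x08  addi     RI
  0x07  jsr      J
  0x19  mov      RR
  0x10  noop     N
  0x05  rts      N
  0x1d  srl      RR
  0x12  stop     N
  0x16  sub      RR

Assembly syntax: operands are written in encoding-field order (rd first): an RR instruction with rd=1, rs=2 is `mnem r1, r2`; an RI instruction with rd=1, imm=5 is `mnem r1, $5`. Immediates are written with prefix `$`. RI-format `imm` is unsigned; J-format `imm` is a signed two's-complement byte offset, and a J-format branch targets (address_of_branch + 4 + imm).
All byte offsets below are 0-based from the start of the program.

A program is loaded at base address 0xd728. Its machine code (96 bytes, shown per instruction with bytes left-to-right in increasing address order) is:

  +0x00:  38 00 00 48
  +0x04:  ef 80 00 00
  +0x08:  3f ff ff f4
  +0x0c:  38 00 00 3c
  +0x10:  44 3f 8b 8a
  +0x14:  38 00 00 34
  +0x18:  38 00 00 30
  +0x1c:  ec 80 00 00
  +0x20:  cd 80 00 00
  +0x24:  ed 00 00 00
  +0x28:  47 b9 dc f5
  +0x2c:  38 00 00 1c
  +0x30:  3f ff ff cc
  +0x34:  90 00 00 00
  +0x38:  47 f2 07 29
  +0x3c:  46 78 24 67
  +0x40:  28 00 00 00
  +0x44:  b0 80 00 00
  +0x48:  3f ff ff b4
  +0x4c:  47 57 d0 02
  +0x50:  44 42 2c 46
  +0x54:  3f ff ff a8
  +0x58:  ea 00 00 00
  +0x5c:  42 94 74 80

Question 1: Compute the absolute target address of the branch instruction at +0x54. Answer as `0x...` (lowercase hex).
0xd728

+0x54: 3f ff ff a8 ⇒ word 0x3fffffa8 (big)
  op=0x3fffffa8>>27=0x7 ⇒ jsr (J)
  imm@[26:0]=0x7ffffa8 (s27→-88) ⇒ $-88
  target = base 0xd728 + off 0x54 + 4 + imm -88 = 0xd728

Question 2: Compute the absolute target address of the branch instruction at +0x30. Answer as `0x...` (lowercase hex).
off 0x30: read 3f ff ff cc as big → 0x3fffffcc
  op=0x3fffffcc>>27=0x7 ⇒ jsr (J)
  [26:0] imm=134217676 (s27→-52) = $-52
  target = base 0xd728 + off 0x30 + 4 + imm -52 = 0xd728

0xd728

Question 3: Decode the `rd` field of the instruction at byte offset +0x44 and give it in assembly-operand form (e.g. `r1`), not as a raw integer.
r0

@+44  big-endian(b0 80 00 00) = 0xb0800000
  opcode bits[31:27]=0x16: sub/RR
  rd: (w>>25)&0x3=0x0 → r0
  rs: (w>>23)&0x3=0x1 → r1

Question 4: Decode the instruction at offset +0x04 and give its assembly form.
off 0x04: read ef 80 00 00 as big → 0xef800000
  op=0xef800000>>27=0x1d ⇒ srl (RR)
  [26:25] rd=3 = r3
  [24:23] rs=3 = r3

srl r3, r3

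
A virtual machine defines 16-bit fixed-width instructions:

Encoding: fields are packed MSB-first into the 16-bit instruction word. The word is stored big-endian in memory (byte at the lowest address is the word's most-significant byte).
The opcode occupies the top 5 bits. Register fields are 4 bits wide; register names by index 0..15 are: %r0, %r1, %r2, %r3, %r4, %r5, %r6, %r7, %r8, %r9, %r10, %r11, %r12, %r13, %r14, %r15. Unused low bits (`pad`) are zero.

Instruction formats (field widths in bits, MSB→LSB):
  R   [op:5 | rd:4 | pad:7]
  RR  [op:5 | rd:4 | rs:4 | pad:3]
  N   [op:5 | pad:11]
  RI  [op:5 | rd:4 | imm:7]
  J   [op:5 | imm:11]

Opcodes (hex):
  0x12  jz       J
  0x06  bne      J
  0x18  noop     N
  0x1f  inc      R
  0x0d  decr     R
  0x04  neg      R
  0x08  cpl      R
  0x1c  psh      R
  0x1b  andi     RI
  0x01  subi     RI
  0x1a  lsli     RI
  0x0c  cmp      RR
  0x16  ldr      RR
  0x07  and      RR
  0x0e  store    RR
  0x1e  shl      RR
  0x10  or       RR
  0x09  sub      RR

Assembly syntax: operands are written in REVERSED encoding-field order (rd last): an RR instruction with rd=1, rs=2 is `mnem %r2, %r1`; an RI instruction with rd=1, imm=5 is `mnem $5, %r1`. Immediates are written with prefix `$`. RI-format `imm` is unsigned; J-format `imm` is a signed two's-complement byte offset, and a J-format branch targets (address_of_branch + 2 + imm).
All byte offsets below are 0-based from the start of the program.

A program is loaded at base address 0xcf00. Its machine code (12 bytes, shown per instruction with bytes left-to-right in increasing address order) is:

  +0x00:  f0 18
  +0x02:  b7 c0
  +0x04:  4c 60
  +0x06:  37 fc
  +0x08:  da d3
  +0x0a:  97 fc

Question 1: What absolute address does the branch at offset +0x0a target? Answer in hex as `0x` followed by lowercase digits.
+0x0a: 97 fc ⇒ word 0x97fc (big)
  top 5b → 0x12 → jz [J]
  imm: (w>>0)&0x7ff=0x7fc (s11→-4) → $-4
  target = base 0xcf00 + off 0x0a + 2 + imm -4 = 0xcf08

0xcf08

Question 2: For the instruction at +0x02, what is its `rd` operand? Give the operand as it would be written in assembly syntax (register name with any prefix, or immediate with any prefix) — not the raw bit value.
off 0x02: read b7 c0 as big → 0xb7c0
  op=0xb7c0>>11=0x16 ⇒ ldr (RR)
  rd@[10:7]=0xf ⇒ %r15
  rs@[6:3]=0x8 ⇒ %r8

%r15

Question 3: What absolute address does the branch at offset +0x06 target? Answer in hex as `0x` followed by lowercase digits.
0xcf04

[06] 37 fc → 0x37fc
  op=0x37fc>>11=0x6 ⇒ bne (J)
  [10:0] imm=2044 (s11→-4) = $-4
  target = base 0xcf00 + off 0x06 + 2 + imm -4 = 0xcf04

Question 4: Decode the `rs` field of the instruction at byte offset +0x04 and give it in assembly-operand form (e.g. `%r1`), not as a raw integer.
%r12

+0x04: 4c 60 ⇒ word 0x4c60 (big)
  op=0x4c60>>11=0x9 ⇒ sub (RR)
  rd@[10:7]=0x8 ⇒ %r8
  rs@[6:3]=0xc ⇒ %r12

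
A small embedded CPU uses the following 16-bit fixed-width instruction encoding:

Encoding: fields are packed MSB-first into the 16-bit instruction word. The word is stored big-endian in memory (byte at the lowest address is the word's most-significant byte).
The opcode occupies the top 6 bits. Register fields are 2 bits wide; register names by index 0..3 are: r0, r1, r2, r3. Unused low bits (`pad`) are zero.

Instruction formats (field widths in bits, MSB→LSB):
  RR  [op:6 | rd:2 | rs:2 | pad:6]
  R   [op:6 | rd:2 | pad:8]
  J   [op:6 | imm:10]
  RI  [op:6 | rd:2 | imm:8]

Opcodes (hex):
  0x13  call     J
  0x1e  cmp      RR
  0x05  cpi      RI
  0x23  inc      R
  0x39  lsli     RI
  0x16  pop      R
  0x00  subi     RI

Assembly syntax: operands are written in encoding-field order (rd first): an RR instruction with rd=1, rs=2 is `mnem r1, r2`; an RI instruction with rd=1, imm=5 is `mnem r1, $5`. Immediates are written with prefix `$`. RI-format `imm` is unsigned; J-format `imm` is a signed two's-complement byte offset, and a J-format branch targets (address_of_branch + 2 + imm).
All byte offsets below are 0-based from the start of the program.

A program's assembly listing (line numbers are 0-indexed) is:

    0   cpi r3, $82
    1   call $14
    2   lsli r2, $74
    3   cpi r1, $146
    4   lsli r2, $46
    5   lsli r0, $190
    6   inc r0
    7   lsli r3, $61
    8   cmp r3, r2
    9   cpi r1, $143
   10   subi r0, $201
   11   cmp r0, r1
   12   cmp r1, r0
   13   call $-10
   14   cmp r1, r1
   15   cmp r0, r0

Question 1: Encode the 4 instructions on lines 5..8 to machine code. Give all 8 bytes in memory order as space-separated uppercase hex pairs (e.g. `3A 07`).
E4 BE 8C 00 E7 3D 7B 80

L5: lsli op=0x39:6|rd=0:2|imm=190:8 ⇒ 0xe4be ⇒ big e4 be
L6: inc op=0x23:6|rd=0:2|pad=0:8 ⇒ 0x8c00 ⇒ big 8c 00
L7: lsli op=0x39:6|rd=3:2|imm=61:8 ⇒ 0xe73d ⇒ big e7 3d
L8: cmp op=0x1e:6|rd=3:2|rs=2:2|pad=0:6 ⇒ 0x7b80 ⇒ big 7b 80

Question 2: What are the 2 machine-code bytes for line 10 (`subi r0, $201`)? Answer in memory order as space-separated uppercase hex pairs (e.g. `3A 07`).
10. subi fields op=0x0:6|rd=0:2|imm=201:8 → word 00c9h → 00 c9

00 C9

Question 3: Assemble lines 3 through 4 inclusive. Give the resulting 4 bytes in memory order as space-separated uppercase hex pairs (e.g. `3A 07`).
line 3 (cpi): pack op=0x5:6|rd=1:2|imm=146:8 = 0x1592; big→ 15 92
line 4 (lsli): pack op=0x39:6|rd=2:2|imm=46:8 = 0xe62e; big→ e6 2e

15 92 E6 2E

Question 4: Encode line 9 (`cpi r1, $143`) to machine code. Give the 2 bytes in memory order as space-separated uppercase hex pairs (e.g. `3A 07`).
15 8F

9. cpi fields op=0x5:6|rd=1:2|imm=143:8 → word 158fh → 15 8f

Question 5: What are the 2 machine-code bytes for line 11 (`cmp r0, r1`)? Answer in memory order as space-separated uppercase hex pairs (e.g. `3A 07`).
78 40

L11: cmp op=0x1e:6|rd=0:2|rs=1:2|pad=0:6 ⇒ 0x7840 ⇒ big 78 40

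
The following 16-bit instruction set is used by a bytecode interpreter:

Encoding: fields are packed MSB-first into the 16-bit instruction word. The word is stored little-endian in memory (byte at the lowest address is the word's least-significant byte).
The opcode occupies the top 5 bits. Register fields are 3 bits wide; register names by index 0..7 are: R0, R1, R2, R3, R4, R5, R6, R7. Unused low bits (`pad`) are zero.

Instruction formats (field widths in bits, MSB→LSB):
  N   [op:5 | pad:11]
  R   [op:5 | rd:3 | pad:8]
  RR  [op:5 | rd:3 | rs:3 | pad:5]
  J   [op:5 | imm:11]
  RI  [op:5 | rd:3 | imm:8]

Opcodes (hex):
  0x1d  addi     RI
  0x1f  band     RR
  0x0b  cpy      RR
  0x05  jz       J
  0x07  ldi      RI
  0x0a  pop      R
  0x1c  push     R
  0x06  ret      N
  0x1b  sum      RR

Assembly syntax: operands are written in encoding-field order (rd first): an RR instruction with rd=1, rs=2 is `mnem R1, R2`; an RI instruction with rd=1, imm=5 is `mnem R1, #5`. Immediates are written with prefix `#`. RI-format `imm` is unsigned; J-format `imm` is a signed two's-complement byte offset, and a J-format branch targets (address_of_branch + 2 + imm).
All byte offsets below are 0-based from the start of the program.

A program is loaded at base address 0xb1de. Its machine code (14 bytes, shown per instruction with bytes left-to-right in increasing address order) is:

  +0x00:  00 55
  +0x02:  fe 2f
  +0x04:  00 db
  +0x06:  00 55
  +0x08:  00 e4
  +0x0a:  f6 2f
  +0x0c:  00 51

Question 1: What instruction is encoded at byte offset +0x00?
pop R5

[00] 00 55 → 0x5500
  opcode bits[15:11]=0xa: pop/R
  rd@[10:8]=0x5 ⇒ R5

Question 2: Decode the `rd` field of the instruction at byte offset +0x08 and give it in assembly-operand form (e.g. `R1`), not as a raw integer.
@+08  little-endian(00 e4) = 0xe400
  top 5b → 0x1c → push [R]
  [10:8] rd=4 = R4

R4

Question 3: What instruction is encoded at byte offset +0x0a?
off 0x0a: read f6 2f as little → 0x2ff6
  op=0x2ff6>>11=0x5 ⇒ jz (J)
  imm@[10:0]=0x7f6 (s11→-10) ⇒ #-10

jz #-10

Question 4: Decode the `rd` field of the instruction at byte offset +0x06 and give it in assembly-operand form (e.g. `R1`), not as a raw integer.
+0x06: 00 55 ⇒ word 0x5500 (little)
  opcode bits[15:11]=0xa: pop/R
  rd: (w>>8)&0x7=0x5 → R5

R5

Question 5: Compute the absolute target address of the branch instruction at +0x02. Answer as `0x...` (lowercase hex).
[02] fe 2f → 0x2ffe
  top 5b → 0x5 → jz [J]
  imm: (w>>0)&0x7ff=0x7fe (s11→-2) → #-2
  target = base 0xb1de + off 0x02 + 2 + imm -2 = 0xb1e0

0xb1e0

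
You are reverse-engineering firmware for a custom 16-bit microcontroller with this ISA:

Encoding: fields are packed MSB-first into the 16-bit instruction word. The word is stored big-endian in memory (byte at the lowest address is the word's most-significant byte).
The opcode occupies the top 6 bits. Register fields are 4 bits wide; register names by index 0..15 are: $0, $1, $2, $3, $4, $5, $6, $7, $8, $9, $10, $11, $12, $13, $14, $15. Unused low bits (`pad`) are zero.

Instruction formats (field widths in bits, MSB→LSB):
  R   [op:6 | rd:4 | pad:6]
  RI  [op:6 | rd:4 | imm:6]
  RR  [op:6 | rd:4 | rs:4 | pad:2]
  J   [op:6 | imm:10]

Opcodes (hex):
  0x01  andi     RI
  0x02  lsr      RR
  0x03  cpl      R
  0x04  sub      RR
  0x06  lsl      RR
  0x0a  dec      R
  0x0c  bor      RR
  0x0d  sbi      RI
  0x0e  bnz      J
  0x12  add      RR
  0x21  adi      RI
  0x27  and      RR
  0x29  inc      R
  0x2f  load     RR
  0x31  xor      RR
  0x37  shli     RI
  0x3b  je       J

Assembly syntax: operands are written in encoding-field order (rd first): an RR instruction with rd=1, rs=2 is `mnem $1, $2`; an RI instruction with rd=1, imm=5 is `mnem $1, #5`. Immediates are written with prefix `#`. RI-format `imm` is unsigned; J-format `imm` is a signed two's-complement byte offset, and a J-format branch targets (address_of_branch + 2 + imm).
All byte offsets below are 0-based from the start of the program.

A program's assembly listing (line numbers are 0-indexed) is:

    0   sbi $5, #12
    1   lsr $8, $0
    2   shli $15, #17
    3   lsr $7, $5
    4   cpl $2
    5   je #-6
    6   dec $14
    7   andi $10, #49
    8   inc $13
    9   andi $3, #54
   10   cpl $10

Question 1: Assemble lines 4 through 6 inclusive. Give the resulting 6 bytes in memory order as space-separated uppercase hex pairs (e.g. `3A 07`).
0C 80 EF FA 2B 80

line 4 (cpl): pack op=0x3:6|rd=2:4|pad=0:6 = 0x0c80; big→ 0c 80
line 5 (je): pack op=0x3b:6|imm=-6:10 = 0xeffa; big→ ef fa
line 6 (dec): pack op=0xa:6|rd=14:4|pad=0:6 = 0x2b80; big→ 2b 80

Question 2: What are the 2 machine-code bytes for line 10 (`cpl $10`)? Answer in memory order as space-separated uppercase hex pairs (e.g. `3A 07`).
L10: cpl op=0x3:6|rd=10:4|pad=0:6 ⇒ 0x0e80 ⇒ big 0e 80

0E 80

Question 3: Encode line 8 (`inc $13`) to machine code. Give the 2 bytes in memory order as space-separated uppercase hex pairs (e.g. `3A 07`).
8. inc fields op=0x29:6|rd=13:4|pad=0:6 → word a740h → a7 40

A7 40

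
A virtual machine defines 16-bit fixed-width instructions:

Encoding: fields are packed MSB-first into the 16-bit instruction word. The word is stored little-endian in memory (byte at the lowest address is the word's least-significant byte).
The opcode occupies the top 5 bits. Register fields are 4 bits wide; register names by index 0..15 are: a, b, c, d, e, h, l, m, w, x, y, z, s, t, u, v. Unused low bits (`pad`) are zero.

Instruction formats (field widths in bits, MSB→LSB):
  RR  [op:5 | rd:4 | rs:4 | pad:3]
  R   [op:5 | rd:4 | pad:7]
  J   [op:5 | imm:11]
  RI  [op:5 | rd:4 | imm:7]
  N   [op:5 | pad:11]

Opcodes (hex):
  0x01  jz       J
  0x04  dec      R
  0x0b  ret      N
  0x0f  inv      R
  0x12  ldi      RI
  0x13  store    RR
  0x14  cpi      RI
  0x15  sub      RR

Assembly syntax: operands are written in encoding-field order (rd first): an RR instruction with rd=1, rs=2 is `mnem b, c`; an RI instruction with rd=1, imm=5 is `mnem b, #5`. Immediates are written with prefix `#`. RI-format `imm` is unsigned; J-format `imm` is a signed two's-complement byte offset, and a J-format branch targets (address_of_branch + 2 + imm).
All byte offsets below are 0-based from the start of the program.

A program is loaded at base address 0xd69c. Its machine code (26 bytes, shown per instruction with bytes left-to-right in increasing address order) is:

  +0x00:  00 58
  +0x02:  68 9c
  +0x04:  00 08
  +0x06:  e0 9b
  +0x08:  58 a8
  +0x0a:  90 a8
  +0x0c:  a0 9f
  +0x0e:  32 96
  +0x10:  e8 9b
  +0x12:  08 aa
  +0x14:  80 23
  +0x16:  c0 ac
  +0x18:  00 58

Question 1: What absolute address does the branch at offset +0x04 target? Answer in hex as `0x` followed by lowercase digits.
off 0x04: read 00 08 as little → 0x0800
  top 5b → 0x1 → jz [J]
  imm: (w>>0)&0x7ff=0x0 → #0
  target = base 0xd69c + off 0x04 + 2 + imm 0 = 0xd6a2

0xd6a2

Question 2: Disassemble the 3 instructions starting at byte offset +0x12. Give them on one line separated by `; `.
sub e, b; dec m; sub x, w

@+12  little-endian(08 aa) = 0xaa08
  top 5b → 0x15 → sub [RR]
  rd@[10:7]=0x4 ⇒ e
  rs@[6:3]=0x1 ⇒ b
@+14  little-endian(80 23) = 0x2380
  top 5b → 0x4 → dec [R]
  rd@[10:7]=0x7 ⇒ m
@+16  little-endian(c0 ac) = 0xacc0
  top 5b → 0x15 → sub [RR]
  rd@[10:7]=0x9 ⇒ x
  rs@[6:3]=0x8 ⇒ w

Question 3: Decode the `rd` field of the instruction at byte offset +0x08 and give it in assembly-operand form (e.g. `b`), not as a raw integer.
a

[08] 58 a8 → 0xa858
  op=0xa858>>11=0x15 ⇒ sub (RR)
  [10:7] rd=0 = a
  [6:3] rs=11 = z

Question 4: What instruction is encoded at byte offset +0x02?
store w, t

[02] 68 9c → 0x9c68
  top 5b → 0x13 → store [RR]
  [10:7] rd=8 = w
  [6:3] rs=13 = t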